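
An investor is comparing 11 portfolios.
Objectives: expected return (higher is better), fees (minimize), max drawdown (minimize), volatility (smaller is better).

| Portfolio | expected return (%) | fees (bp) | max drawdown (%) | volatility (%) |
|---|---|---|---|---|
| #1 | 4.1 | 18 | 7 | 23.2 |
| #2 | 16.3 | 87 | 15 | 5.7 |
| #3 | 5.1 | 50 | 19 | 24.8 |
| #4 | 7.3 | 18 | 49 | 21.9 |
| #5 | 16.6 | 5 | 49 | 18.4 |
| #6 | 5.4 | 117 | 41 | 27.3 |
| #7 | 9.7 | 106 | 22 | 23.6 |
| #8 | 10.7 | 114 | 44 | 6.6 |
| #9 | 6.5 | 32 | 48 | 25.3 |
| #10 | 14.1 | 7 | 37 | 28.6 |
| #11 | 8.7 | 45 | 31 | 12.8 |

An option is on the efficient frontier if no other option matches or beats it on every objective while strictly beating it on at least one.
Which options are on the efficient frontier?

#1: not dominated (best max drawdown).
#2: not dominated (best volatility).
#3: not dominated.
#4: dominated by #5 (expected return 16.6≥7.3, fees 5≤18, max drawdown 49≤49, volatility 18.4≤21.9).
#5: not dominated (best expected return).
#6: dominated by #2 (expected return 16.3≥5.4, fees 87≤117, max drawdown 15≤41, volatility 5.7≤27.3).
#7: dominated by #2 (expected return 16.3≥9.7, fees 87≤106, max drawdown 15≤22, volatility 5.7≤23.6).
#8: dominated by #2 (expected return 16.3≥10.7, fees 87≤114, max drawdown 15≤44, volatility 5.7≤6.6).
#9: not dominated.
#10: not dominated.
#11: not dominated.

#1, #2, #3, #5, #9, #10, #11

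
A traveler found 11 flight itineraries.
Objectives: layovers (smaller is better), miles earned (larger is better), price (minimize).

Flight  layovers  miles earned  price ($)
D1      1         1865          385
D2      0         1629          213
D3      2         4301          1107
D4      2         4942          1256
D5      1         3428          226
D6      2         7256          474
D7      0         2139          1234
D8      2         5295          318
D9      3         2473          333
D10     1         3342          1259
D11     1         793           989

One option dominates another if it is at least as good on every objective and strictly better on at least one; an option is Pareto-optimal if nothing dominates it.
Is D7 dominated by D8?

No

D8 vs D7: D8 is worse on layovers (2 vs 0), so it does not dominate D7.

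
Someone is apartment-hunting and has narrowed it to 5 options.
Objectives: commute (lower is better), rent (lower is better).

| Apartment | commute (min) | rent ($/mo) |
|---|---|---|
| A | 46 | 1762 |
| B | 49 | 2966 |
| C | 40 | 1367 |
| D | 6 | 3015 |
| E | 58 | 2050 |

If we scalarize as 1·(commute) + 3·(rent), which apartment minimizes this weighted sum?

C

A: 1·46 + 3·1762 = 5332
B: 1·49 + 3·2966 = 8947
C: 1·40 + 3·1367 = 4141
D: 1·6 + 3·3015 = 9051
E: 1·58 + 3·2050 = 6208
Lowest: C at 4141.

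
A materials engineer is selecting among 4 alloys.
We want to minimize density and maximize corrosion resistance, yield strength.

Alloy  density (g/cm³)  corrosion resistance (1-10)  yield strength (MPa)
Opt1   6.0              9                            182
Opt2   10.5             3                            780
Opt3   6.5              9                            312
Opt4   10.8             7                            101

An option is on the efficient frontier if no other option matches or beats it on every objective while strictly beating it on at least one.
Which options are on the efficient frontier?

Opt1, Opt2, Opt3

Opt1: not dominated (best density).
Opt2: not dominated (best yield strength).
Opt3: not dominated.
Opt4: dominated by Opt1 (density 6.0≤10.8, corrosion resistance 9≥7, yield strength 182≥101).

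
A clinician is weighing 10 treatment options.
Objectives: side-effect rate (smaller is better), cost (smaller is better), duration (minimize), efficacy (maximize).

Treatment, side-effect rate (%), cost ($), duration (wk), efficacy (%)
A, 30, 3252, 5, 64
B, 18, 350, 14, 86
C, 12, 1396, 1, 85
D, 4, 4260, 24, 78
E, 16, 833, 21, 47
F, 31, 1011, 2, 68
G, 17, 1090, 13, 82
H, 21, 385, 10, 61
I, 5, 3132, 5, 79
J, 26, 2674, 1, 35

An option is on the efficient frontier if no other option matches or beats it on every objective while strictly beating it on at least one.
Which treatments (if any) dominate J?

C

C: side-effect rate 12≤26, cost 1396≤2674, duration 1≤1, efficacy 85≥35 — dominates J.
Others (A, B, D, E, F, G, H, I) are each worse than J on at least one objective.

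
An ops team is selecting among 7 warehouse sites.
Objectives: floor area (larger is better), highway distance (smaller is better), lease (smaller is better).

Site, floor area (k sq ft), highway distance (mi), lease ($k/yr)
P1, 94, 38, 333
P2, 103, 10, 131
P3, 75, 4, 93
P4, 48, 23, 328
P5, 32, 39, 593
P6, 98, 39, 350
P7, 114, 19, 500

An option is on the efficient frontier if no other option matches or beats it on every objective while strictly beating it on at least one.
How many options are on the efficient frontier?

P1: dominated by P2 (floor area 103≥94, highway distance 10≤38, lease 131≤333).
P2: not dominated.
P3: not dominated (best highway distance).
P4: dominated by P2 (floor area 103≥48, highway distance 10≤23, lease 131≤328).
P5: dominated by P1 (floor area 94≥32, highway distance 38≤39, lease 333≤593).
P6: dominated by P2 (floor area 103≥98, highway distance 10≤39, lease 131≤350).
P7: not dominated (best floor area).
Pareto-optimal: P2, P3, P7 → 3.

3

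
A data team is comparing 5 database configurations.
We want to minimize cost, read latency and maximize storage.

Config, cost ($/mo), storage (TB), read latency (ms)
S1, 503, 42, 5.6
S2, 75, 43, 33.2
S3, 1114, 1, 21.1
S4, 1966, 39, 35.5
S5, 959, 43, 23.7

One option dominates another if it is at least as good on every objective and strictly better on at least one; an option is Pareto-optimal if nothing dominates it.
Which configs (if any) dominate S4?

S1: cost 503≤1966, storage 42≥39, read latency 5.6≤35.5 — dominates S4.
S2: cost 75≤1966, storage 43≥39, read latency 33.2≤35.5 — dominates S4.
S5: cost 959≤1966, storage 43≥39, read latency 23.7≤35.5 — dominates S4.
Others (S3) are each worse than S4 on at least one objective.

S1, S2, S5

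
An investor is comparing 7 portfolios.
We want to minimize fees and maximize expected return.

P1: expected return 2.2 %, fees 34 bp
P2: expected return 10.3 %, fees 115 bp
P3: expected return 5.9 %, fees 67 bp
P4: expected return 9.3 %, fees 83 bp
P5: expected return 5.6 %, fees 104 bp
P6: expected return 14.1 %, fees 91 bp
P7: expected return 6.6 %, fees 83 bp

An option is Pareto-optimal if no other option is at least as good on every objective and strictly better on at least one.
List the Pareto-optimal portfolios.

P1, P3, P4, P6

P1: not dominated (best fees).
P2: dominated by P6 (expected return 14.1≥10.3, fees 91≤115).
P3: not dominated.
P4: not dominated.
P5: dominated by P3 (expected return 5.9≥5.6, fees 67≤104).
P6: not dominated (best expected return).
P7: dominated by P4 (expected return 9.3≥6.6, fees 83≤83).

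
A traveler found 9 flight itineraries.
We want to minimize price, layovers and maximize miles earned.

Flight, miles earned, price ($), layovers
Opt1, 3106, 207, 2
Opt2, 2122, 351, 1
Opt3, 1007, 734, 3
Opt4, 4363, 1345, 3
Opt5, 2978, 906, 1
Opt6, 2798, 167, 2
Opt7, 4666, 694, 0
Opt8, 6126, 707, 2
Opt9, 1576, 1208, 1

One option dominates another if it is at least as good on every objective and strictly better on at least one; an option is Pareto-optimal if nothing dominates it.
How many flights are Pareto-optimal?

5

Opt1: not dominated.
Opt2: not dominated.
Opt3: dominated by Opt1 (miles earned 3106≥1007, price 207≤734, layovers 2≤3).
Opt4: dominated by Opt7 (miles earned 4666≥4363, price 694≤1345, layovers 0≤3).
Opt5: dominated by Opt7 (miles earned 4666≥2978, price 694≤906, layovers 0≤1).
Opt6: not dominated (best price).
Opt7: not dominated (best layovers).
Opt8: not dominated (best miles earned).
Opt9: dominated by Opt2 (miles earned 2122≥1576, price 351≤1208, layovers 1≤1).
Pareto-optimal: Opt1, Opt2, Opt6, Opt7, Opt8 → 5.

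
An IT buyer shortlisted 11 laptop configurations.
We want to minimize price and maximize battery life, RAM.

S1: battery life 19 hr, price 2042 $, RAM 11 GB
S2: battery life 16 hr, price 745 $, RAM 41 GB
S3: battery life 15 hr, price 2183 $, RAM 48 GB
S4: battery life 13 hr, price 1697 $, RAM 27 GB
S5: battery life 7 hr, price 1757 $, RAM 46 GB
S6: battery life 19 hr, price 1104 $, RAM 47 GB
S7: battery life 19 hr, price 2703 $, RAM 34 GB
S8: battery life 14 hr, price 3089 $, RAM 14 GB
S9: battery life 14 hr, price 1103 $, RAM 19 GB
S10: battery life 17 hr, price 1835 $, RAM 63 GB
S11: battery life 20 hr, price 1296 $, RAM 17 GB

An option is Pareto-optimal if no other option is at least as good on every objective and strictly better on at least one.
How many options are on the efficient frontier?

4

S1: dominated by S6 (battery life 19≥19, price 1104≤2042, RAM 47≥11).
S2: not dominated (best price).
S3: dominated by S10 (battery life 17≥15, price 1835≤2183, RAM 63≥48).
S4: dominated by S2 (battery life 16≥13, price 745≤1697, RAM 41≥27).
S5: dominated by S6 (battery life 19≥7, price 1104≤1757, RAM 47≥46).
S6: not dominated.
S7: dominated by S6 (battery life 19≥19, price 1104≤2703, RAM 47≥34).
S8: dominated by S2 (battery life 16≥14, price 745≤3089, RAM 41≥14).
S9: dominated by S2 (battery life 16≥14, price 745≤1103, RAM 41≥19).
S10: not dominated (best RAM).
S11: not dominated (best battery life).
Pareto-optimal: S2, S6, S10, S11 → 4.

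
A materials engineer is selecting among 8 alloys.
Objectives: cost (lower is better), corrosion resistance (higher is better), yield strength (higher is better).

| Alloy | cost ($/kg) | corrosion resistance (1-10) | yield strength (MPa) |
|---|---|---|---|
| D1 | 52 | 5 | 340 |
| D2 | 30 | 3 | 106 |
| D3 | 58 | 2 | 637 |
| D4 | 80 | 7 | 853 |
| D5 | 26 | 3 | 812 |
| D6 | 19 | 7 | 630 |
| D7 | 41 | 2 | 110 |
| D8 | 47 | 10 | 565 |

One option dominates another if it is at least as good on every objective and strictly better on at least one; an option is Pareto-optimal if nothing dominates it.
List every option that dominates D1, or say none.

D6, D8

D6: cost 19≤52, corrosion resistance 7≥5, yield strength 630≥340 — dominates D1.
D8: cost 47≤52, corrosion resistance 10≥5, yield strength 565≥340 — dominates D1.
Others (D2, D3, D4, D5, D7) are each worse than D1 on at least one objective.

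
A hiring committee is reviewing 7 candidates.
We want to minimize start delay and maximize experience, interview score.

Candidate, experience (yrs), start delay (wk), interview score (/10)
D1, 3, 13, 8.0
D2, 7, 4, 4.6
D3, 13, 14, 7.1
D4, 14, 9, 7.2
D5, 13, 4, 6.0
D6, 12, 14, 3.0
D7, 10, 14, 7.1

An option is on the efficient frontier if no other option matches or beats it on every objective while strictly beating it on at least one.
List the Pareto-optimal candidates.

D1, D4, D5

D1: not dominated (best interview score).
D2: dominated by D5 (experience 13≥7, start delay 4≤4, interview score 6.0≥4.6).
D3: dominated by D4 (experience 14≥13, start delay 9≤14, interview score 7.2≥7.1).
D4: not dominated (best experience).
D5: not dominated.
D6: dominated by D3 (experience 13≥12, start delay 14≤14, interview score 7.1≥3.0).
D7: dominated by D3 (experience 13≥10, start delay 14≤14, interview score 7.1≥7.1).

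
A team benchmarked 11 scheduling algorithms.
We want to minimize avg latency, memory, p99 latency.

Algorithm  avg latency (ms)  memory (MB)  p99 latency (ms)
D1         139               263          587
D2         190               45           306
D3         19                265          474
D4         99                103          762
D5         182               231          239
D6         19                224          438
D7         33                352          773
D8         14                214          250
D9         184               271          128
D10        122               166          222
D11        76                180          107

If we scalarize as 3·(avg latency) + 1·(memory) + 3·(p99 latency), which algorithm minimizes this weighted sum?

D1: 3·139 + 1·263 + 3·587 = 2441
D2: 3·190 + 1·45 + 3·306 = 1533
D3: 3·19 + 1·265 + 3·474 = 1744
D4: 3·99 + 1·103 + 3·762 = 2686
D5: 3·182 + 1·231 + 3·239 = 1494
D6: 3·19 + 1·224 + 3·438 = 1595
D7: 3·33 + 1·352 + 3·773 = 2770
D8: 3·14 + 1·214 + 3·250 = 1006
D9: 3·184 + 1·271 + 3·128 = 1207
D10: 3·122 + 1·166 + 3·222 = 1198
D11: 3·76 + 1·180 + 3·107 = 729
Lowest: D11 at 729.

D11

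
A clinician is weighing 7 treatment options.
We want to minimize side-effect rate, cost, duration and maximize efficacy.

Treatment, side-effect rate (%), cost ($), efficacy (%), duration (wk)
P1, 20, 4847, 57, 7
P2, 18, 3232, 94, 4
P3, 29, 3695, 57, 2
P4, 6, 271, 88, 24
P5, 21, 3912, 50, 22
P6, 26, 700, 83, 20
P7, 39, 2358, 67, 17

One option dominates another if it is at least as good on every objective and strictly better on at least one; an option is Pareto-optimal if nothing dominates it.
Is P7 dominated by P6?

P6 vs P7: P6 is worse on duration (20 vs 17), so it does not dominate P7.

No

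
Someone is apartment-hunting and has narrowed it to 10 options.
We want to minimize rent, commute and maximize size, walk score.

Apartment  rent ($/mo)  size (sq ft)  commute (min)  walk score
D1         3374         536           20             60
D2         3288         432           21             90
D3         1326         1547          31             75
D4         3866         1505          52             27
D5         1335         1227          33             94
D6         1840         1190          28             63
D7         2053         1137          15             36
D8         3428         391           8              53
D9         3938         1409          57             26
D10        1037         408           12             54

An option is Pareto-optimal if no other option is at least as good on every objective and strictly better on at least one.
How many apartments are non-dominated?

D1: not dominated.
D2: not dominated.
D3: not dominated (best size).
D4: dominated by D3 (rent 1326≤3866, size 1547≥1505, commute 31≤52, walk score 75≥27).
D5: not dominated (best walk score).
D6: not dominated.
D7: not dominated.
D8: not dominated (best commute).
D9: dominated by D3 (rent 1326≤3938, size 1547≥1409, commute 31≤57, walk score 75≥26).
D10: not dominated (best rent).
Pareto-optimal: D1, D2, D3, D5, D6, D7, D8, D10 → 8.

8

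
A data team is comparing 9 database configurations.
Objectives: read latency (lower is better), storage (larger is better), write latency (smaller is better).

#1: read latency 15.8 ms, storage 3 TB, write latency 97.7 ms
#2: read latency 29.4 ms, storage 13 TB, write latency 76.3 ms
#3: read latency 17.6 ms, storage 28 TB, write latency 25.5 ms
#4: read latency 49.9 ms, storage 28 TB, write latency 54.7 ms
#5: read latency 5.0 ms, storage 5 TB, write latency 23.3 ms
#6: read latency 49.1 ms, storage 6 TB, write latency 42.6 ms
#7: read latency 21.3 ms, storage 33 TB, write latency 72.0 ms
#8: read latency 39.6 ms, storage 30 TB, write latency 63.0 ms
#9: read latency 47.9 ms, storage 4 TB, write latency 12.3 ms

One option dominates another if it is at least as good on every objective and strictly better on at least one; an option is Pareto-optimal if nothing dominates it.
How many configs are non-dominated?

5

#1: dominated by #5 (read latency 5.0≤15.8, storage 5≥3, write latency 23.3≤97.7).
#2: dominated by #3 (read latency 17.6≤29.4, storage 28≥13, write latency 25.5≤76.3).
#3: not dominated.
#4: dominated by #3 (read latency 17.6≤49.9, storage 28≥28, write latency 25.5≤54.7).
#5: not dominated (best read latency).
#6: dominated by #3 (read latency 17.6≤49.1, storage 28≥6, write latency 25.5≤42.6).
#7: not dominated (best storage).
#8: not dominated.
#9: not dominated (best write latency).
Pareto-optimal: #3, #5, #7, #8, #9 → 5.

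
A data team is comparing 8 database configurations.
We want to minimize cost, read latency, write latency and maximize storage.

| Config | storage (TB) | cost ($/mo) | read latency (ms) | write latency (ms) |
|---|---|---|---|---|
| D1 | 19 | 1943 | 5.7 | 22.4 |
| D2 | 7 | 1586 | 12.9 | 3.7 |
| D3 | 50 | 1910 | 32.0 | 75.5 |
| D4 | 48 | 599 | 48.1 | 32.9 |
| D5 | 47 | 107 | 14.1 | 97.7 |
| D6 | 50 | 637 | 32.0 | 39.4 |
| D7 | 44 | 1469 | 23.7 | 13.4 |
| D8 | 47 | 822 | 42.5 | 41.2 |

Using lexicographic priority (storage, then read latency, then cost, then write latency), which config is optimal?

D6

First maximize storage: best is 50, kept {D3, D6}.
Then minimize read latency: best is 32.0, kept {D3, D6}.
Then minimize cost: best is 637, kept {D6}.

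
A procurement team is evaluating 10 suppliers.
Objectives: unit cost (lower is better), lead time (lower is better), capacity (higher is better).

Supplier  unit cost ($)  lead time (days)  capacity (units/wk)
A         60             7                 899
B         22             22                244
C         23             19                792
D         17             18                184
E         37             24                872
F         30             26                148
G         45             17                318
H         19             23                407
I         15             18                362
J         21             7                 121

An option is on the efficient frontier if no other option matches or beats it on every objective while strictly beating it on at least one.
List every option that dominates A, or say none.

none

B: worse on lead time (22 vs 7).
C: worse on lead time (19 vs 7).
D: worse on lead time (18 vs 7).
E: worse on lead time (24 vs 7).
F: worse on lead time (26 vs 7).
G: worse on lead time (17 vs 7).
H: worse on lead time (23 vs 7).
I: worse on lead time (18 vs 7).
J: worse on capacity (121 vs 899).
No option dominates A.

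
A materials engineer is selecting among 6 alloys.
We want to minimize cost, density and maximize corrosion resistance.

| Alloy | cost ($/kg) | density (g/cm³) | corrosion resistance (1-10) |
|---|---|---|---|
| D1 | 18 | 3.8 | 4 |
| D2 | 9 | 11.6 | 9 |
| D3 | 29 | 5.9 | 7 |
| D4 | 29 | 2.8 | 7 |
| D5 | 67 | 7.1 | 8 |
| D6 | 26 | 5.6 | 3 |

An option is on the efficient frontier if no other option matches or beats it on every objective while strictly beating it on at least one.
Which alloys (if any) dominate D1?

D2: worse on density (11.6 vs 3.8).
D3: worse on cost (29 vs 18).
D4: worse on cost (29 vs 18).
D5: worse on cost (67 vs 18).
D6: worse on cost (26 vs 18).
No option dominates D1.

none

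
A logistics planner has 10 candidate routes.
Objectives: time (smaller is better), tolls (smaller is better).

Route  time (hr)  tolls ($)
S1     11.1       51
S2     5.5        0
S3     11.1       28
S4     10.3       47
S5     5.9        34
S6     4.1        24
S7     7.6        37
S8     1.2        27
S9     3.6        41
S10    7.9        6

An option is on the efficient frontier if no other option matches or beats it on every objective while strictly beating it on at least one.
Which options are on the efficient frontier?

S1: dominated by S2 (time 5.5≤11.1, tolls 0≤51).
S2: not dominated (best tolls).
S3: dominated by S2 (time 5.5≤11.1, tolls 0≤28).
S4: dominated by S2 (time 5.5≤10.3, tolls 0≤47).
S5: dominated by S2 (time 5.5≤5.9, tolls 0≤34).
S6: not dominated.
S7: dominated by S2 (time 5.5≤7.6, tolls 0≤37).
S8: not dominated (best time).
S9: dominated by S8 (time 1.2≤3.6, tolls 27≤41).
S10: dominated by S2 (time 5.5≤7.9, tolls 0≤6).

S2, S6, S8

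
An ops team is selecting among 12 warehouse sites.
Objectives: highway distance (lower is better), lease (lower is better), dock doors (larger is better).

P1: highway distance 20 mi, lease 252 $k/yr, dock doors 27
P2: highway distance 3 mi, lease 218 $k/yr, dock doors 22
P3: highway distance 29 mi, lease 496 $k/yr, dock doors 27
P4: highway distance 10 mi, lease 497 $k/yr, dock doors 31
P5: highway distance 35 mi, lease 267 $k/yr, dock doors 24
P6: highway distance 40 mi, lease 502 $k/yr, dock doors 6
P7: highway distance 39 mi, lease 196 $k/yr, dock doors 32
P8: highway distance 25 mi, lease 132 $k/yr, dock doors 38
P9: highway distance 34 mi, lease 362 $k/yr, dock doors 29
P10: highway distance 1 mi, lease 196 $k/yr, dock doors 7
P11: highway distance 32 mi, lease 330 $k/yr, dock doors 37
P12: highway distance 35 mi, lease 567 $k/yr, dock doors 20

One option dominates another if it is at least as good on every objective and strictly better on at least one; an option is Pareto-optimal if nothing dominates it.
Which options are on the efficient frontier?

P1: not dominated.
P2: not dominated.
P3: dominated by P1 (highway distance 20≤29, lease 252≤496, dock doors 27≥27).
P4: not dominated.
P5: dominated by P1 (highway distance 20≤35, lease 252≤267, dock doors 27≥24).
P6: dominated by P1 (highway distance 20≤40, lease 252≤502, dock doors 27≥6).
P7: dominated by P8 (highway distance 25≤39, lease 132≤196, dock doors 38≥32).
P8: not dominated (best lease).
P9: dominated by P8 (highway distance 25≤34, lease 132≤362, dock doors 38≥29).
P10: not dominated (best highway distance).
P11: dominated by P8 (highway distance 25≤32, lease 132≤330, dock doors 38≥37).
P12: dominated by P1 (highway distance 20≤35, lease 252≤567, dock doors 27≥20).

P1, P2, P4, P8, P10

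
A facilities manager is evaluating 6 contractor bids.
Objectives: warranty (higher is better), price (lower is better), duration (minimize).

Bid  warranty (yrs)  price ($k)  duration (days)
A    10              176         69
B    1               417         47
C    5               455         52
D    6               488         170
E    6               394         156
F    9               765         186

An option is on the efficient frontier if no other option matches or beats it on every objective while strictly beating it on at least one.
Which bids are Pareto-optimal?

A: not dominated (best warranty).
B: not dominated (best duration).
C: not dominated.
D: dominated by A (warranty 10≥6, price 176≤488, duration 69≤170).
E: dominated by A (warranty 10≥6, price 176≤394, duration 69≤156).
F: dominated by A (warranty 10≥9, price 176≤765, duration 69≤186).

A, B, C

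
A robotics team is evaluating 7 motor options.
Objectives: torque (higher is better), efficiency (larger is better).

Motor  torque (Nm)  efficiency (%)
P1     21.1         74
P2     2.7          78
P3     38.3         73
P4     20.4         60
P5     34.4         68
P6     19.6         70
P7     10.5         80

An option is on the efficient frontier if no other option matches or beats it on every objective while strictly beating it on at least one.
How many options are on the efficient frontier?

3

P1: not dominated.
P2: dominated by P7 (torque 10.5≥2.7, efficiency 80≥78).
P3: not dominated (best torque).
P4: dominated by P1 (torque 21.1≥20.4, efficiency 74≥60).
P5: dominated by P3 (torque 38.3≥34.4, efficiency 73≥68).
P6: dominated by P1 (torque 21.1≥19.6, efficiency 74≥70).
P7: not dominated (best efficiency).
Pareto-optimal: P1, P3, P7 → 3.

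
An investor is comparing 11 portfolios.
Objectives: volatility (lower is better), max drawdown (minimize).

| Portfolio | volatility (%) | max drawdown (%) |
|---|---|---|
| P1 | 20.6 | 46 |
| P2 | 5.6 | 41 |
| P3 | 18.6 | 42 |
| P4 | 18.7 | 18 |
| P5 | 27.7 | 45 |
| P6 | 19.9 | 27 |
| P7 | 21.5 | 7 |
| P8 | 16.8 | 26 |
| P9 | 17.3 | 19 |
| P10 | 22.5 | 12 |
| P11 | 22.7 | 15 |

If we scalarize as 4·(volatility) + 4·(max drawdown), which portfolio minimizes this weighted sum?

P7

P1: 4·20.6 + 4·46 = 266.4
P2: 4·5.6 + 4·41 = 186.4
P3: 4·18.6 + 4·42 = 242.4
P4: 4·18.7 + 4·18 = 146.8
P5: 4·27.7 + 4·45 = 290.8
P6: 4·19.9 + 4·27 = 187.6
P7: 4·21.5 + 4·7 = 114.0
P8: 4·16.8 + 4·26 = 171.2
P9: 4·17.3 + 4·19 = 145.2
P10: 4·22.5 + 4·12 = 138.0
P11: 4·22.7 + 4·15 = 150.8
Lowest: P7 at 114.0.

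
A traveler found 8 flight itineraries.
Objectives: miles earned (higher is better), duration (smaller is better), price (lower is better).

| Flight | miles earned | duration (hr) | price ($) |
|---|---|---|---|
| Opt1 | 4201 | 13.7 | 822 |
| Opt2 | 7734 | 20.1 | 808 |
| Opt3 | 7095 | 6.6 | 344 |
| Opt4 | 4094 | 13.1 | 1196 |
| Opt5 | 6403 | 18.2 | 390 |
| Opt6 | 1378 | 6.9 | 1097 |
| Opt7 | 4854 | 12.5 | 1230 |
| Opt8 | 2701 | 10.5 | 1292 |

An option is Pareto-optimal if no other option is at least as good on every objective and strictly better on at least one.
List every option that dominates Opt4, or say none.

Opt3

Opt3: miles earned 7095≥4094, duration 6.6≤13.1, price 344≤1196 — dominates Opt4.
Others (Opt1, Opt2, Opt5, Opt6, Opt7, Opt8) are each worse than Opt4 on at least one objective.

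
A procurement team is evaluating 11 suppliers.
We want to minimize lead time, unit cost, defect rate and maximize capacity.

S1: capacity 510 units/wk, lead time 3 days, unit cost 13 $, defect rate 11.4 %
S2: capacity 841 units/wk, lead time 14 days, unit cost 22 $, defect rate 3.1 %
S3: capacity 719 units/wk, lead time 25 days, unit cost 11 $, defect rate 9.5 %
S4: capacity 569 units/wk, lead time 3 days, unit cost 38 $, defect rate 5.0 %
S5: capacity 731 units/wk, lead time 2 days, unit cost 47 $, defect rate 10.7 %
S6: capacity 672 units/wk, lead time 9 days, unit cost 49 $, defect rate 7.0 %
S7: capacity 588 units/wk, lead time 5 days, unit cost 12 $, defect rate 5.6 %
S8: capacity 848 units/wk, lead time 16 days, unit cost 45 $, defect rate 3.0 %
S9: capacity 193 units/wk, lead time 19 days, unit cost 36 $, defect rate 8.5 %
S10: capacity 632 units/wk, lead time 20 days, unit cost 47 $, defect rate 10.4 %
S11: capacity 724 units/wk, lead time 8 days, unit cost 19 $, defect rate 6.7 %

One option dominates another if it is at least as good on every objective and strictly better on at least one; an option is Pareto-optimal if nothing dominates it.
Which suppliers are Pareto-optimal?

S1, S2, S3, S4, S5, S7, S8, S11

S1: not dominated.
S2: not dominated.
S3: not dominated (best unit cost).
S4: not dominated.
S5: not dominated (best lead time).
S6: dominated by S11 (capacity 724≥672, lead time 8≤9, unit cost 19≤49, defect rate 6.7≤7.0).
S7: not dominated.
S8: not dominated (best capacity).
S9: dominated by S2 (capacity 841≥193, lead time 14≤19, unit cost 22≤36, defect rate 3.1≤8.5).
S10: dominated by S2 (capacity 841≥632, lead time 14≤20, unit cost 22≤47, defect rate 3.1≤10.4).
S11: not dominated.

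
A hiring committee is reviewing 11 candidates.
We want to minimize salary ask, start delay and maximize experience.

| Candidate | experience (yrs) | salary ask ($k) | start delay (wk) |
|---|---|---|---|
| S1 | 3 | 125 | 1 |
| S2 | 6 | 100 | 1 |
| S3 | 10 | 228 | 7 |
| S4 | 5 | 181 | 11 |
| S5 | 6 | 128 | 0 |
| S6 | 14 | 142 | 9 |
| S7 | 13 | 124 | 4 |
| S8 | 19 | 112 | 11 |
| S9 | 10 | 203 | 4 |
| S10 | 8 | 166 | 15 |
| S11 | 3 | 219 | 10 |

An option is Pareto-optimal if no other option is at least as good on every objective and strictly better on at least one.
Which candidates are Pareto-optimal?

S1: dominated by S2 (experience 6≥3, salary ask 100≤125, start delay 1≤1).
S2: not dominated (best salary ask).
S3: dominated by S7 (experience 13≥10, salary ask 124≤228, start delay 4≤7).
S4: dominated by S2 (experience 6≥5, salary ask 100≤181, start delay 1≤11).
S5: not dominated (best start delay).
S6: not dominated.
S7: not dominated.
S8: not dominated (best experience).
S9: dominated by S7 (experience 13≥10, salary ask 124≤203, start delay 4≤4).
S10: dominated by S6 (experience 14≥8, salary ask 142≤166, start delay 9≤15).
S11: dominated by S1 (experience 3≥3, salary ask 125≤219, start delay 1≤10).

S2, S5, S6, S7, S8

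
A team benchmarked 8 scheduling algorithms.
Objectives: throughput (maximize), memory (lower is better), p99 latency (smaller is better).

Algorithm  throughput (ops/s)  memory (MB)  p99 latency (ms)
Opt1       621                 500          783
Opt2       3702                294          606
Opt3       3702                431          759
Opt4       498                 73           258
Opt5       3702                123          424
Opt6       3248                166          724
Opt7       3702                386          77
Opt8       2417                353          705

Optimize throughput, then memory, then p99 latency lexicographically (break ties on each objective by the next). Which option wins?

Opt5

First maximize throughput: best is 3702, kept {Opt2, Opt3, Opt5, Opt7}.
Then minimize memory: best is 123, kept {Opt5}.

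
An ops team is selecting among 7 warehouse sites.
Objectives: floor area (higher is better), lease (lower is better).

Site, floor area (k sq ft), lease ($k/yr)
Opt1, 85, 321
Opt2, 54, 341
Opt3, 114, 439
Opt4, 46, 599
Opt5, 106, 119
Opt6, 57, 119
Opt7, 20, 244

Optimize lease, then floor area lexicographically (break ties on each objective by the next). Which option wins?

First minimize lease: best is 119, kept {Opt5, Opt6}.
Then maximize floor area: best is 106, kept {Opt5}.

Opt5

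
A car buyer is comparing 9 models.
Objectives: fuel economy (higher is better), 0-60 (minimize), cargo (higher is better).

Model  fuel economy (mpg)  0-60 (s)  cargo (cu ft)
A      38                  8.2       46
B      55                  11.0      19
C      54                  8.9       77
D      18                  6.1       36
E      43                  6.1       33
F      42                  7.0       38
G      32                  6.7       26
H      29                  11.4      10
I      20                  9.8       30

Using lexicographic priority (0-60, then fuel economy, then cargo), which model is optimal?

First minimize 0-60: best is 6.1, kept {D, E}.
Then maximize fuel economy: best is 43, kept {E}.

E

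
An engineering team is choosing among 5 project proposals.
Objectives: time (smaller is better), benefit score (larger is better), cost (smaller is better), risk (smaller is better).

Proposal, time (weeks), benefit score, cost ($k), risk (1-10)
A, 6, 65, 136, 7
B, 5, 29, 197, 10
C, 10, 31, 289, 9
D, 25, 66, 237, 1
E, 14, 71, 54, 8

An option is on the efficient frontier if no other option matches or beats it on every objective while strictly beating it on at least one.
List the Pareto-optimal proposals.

A: not dominated.
B: not dominated (best time).
C: dominated by A (time 6≤10, benefit score 65≥31, cost 136≤289, risk 7≤9).
D: not dominated (best risk).
E: not dominated (best benefit score).

A, B, D, E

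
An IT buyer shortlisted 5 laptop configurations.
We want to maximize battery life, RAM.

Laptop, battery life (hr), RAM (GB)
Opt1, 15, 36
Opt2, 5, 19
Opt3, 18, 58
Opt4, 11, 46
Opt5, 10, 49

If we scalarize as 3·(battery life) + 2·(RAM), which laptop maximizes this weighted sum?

Opt1: 3·15 + 2·36 = 117
Opt2: 3·5 + 2·19 = 53
Opt3: 3·18 + 2·58 = 170
Opt4: 3·11 + 2·46 = 125
Opt5: 3·10 + 2·49 = 128
Highest: Opt3 at 170.

Opt3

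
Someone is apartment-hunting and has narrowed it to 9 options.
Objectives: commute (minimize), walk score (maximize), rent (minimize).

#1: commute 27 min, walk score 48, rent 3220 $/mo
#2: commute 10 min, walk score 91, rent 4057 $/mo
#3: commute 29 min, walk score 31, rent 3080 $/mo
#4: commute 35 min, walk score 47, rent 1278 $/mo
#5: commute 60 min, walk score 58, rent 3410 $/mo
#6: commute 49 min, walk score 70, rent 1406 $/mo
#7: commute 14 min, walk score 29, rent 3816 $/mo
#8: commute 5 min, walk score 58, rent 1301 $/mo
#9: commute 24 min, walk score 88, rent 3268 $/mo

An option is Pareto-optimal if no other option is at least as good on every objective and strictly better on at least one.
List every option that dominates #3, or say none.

#8

#8: commute 5≤29, walk score 58≥31, rent 1301≤3080 — dominates #3.
Others (#1, #2, #4, #5, #6, #7, #9) are each worse than #3 on at least one objective.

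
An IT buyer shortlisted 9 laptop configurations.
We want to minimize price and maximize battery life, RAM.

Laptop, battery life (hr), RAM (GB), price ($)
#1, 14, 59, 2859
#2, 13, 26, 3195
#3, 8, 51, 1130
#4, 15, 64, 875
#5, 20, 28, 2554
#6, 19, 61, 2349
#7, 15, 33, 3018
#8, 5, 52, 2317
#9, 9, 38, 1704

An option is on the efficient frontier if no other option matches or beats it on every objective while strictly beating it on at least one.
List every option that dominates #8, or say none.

#4: battery life 15≥5, RAM 64≥52, price 875≤2317 — dominates #8.
Others (#1, #2, #3, #5, #6, #7, #9) are each worse than #8 on at least one objective.

#4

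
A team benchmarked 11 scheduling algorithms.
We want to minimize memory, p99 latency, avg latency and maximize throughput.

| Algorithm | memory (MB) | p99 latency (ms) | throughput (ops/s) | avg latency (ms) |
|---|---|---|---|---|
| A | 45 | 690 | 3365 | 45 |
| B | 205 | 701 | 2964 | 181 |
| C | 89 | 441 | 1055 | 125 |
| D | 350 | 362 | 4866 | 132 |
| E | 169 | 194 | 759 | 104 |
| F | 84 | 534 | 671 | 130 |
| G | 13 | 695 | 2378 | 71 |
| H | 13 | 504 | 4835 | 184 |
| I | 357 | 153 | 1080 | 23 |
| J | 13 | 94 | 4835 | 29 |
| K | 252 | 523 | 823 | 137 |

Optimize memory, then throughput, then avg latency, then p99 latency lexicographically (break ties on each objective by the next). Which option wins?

J

First minimize memory: best is 13, kept {G, H, J}.
Then maximize throughput: best is 4835, kept {H, J}.
Then minimize avg latency: best is 29, kept {J}.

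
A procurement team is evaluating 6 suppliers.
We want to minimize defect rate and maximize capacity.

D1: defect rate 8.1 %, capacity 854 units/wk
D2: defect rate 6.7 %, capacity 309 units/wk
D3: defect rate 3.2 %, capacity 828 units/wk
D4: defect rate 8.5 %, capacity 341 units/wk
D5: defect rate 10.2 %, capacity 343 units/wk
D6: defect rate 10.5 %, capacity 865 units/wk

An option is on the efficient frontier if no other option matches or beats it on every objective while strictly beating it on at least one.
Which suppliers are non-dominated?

D1, D3, D6

D1: not dominated.
D2: dominated by D3 (defect rate 3.2≤6.7, capacity 828≥309).
D3: not dominated (best defect rate).
D4: dominated by D1 (defect rate 8.1≤8.5, capacity 854≥341).
D5: dominated by D1 (defect rate 8.1≤10.2, capacity 854≥343).
D6: not dominated (best capacity).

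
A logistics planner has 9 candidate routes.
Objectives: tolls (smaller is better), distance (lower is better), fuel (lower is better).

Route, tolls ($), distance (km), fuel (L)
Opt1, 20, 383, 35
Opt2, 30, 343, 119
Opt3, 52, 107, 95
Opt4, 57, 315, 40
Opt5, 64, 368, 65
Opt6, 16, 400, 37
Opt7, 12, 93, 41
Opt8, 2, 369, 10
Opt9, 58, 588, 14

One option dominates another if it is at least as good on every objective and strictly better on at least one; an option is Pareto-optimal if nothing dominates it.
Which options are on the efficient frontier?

Opt4, Opt7, Opt8

Opt1: dominated by Opt8 (tolls 2≤20, distance 369≤383, fuel 10≤35).
Opt2: dominated by Opt7 (tolls 12≤30, distance 93≤343, fuel 41≤119).
Opt3: dominated by Opt7 (tolls 12≤52, distance 93≤107, fuel 41≤95).
Opt4: not dominated.
Opt5: dominated by Opt4 (tolls 57≤64, distance 315≤368, fuel 40≤65).
Opt6: dominated by Opt8 (tolls 2≤16, distance 369≤400, fuel 10≤37).
Opt7: not dominated (best distance).
Opt8: not dominated (best tolls).
Opt9: dominated by Opt8 (tolls 2≤58, distance 369≤588, fuel 10≤14).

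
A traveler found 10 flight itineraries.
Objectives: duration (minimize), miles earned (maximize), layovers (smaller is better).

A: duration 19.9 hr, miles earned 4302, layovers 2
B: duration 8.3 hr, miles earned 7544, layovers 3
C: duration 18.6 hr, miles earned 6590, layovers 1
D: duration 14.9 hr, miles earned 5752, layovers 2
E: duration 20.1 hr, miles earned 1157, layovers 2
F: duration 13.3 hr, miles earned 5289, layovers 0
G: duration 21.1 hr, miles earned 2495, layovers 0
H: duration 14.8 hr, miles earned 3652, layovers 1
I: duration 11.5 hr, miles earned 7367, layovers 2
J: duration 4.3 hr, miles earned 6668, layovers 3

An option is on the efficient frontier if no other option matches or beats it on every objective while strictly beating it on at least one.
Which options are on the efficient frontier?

B, C, F, I, J

A: dominated by C (duration 18.6≤19.9, miles earned 6590≥4302, layovers 1≤2).
B: not dominated (best miles earned).
C: not dominated.
D: dominated by I (duration 11.5≤14.9, miles earned 7367≥5752, layovers 2≤2).
E: dominated by A (duration 19.9≤20.1, miles earned 4302≥1157, layovers 2≤2).
F: not dominated.
G: dominated by F (duration 13.3≤21.1, miles earned 5289≥2495, layovers 0≤0).
H: dominated by F (duration 13.3≤14.8, miles earned 5289≥3652, layovers 0≤1).
I: not dominated.
J: not dominated (best duration).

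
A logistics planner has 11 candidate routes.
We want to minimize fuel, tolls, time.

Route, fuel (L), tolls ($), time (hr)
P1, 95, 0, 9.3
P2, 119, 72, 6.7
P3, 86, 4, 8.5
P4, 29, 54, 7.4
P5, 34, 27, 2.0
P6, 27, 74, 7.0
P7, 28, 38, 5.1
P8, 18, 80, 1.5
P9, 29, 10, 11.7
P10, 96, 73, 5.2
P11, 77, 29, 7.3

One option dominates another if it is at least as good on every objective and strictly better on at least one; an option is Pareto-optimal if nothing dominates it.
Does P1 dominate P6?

P1 vs P6: P1 is worse on fuel (95 vs 27), so it does not dominate P6.

No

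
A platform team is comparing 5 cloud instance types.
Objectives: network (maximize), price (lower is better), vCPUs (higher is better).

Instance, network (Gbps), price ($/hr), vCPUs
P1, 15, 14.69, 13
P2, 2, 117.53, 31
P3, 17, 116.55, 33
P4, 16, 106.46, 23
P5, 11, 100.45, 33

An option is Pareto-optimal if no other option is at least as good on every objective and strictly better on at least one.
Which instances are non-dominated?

P1, P3, P4, P5

P1: not dominated (best price).
P2: dominated by P3 (network 17≥2, price 116.55≤117.53, vCPUs 33≥31).
P3: not dominated (best network).
P4: not dominated.
P5: not dominated.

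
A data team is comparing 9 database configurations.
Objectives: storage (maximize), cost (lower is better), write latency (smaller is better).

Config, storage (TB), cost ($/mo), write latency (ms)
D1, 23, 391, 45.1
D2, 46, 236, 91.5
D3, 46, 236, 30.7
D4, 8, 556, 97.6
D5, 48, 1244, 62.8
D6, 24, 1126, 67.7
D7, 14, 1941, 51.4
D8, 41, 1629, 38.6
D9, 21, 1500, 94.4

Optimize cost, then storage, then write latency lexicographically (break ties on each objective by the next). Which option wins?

First minimize cost: best is 236, kept {D2, D3}.
Then maximize storage: best is 46, kept {D2, D3}.
Then minimize write latency: best is 30.7, kept {D3}.

D3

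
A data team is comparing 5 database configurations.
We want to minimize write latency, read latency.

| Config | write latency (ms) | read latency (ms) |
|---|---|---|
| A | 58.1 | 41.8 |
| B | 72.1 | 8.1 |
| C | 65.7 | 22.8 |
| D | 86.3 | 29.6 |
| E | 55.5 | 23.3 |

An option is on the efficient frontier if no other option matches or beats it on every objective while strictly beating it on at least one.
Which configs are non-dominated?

A: dominated by E (write latency 55.5≤58.1, read latency 23.3≤41.8).
B: not dominated (best read latency).
C: not dominated.
D: dominated by B (write latency 72.1≤86.3, read latency 8.1≤29.6).
E: not dominated (best write latency).

B, C, E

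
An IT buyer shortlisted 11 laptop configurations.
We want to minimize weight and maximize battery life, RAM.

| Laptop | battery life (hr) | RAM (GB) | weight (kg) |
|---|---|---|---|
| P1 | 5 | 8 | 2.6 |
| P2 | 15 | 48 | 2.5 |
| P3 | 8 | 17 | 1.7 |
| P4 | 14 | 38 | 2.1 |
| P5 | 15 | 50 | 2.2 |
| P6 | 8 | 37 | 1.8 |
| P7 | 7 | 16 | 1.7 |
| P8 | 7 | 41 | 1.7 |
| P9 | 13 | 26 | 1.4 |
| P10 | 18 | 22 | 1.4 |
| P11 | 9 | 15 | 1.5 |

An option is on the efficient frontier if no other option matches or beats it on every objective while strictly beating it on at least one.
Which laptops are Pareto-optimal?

P4, P5, P6, P8, P9, P10

P1: dominated by P2 (battery life 15≥5, RAM 48≥8, weight 2.5≤2.6).
P2: dominated by P5 (battery life 15≥15, RAM 50≥48, weight 2.2≤2.5).
P3: dominated by P9 (battery life 13≥8, RAM 26≥17, weight 1.4≤1.7).
P4: not dominated.
P5: not dominated (best RAM).
P6: not dominated.
P7: dominated by P3 (battery life 8≥7, RAM 17≥16, weight 1.7≤1.7).
P8: not dominated.
P9: not dominated.
P10: not dominated (best battery life).
P11: dominated by P9 (battery life 13≥9, RAM 26≥15, weight 1.4≤1.5).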